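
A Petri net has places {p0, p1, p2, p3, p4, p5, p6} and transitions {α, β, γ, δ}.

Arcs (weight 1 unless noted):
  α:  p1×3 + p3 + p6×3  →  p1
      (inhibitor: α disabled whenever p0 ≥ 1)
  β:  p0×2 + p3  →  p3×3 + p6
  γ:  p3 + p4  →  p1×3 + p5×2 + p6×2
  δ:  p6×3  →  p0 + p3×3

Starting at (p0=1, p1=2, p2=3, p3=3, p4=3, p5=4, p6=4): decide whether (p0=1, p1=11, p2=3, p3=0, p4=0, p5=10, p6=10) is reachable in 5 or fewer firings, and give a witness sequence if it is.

YES — reachable via ⟨γ, γ, γ⟩ (3 firings)

step 1: fire γ:  (p0=1, p1=2, p2=3, p3=3, p4=3, p5=4, p6=4) → (p0=1, p1=5, p2=3, p3=2, p4=2, p5=6, p6=6)
step 2: fire γ:  (p0=1, p1=5, p2=3, p3=2, p4=2, p5=6, p6=6) → (p0=1, p1=8, p2=3, p3=1, p4=1, p5=8, p6=8)
step 3: fire γ:  (p0=1, p1=8, p2=3, p3=1, p4=1, p5=8, p6=8) → (p0=1, p1=11, p2=3, p3=0, p4=0, p5=10, p6=10)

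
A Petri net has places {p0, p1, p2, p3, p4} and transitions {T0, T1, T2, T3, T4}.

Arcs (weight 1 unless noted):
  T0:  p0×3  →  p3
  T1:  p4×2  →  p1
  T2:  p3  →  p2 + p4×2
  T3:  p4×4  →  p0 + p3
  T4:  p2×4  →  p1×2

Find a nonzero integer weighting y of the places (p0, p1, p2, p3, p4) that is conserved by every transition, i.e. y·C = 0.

Incidence matrix C (rows=places, cols=transitions):
       T0   T1   T2   T3   T4
   p0  -3    0    0    1    0
   p1   0    1    0    0    2
   p2   0    0    1    0   -4
   p3   1    0   -1    1    0
   p4   0   -2    2   -4    0

Candidate y = [1, 2, 1, 3, 1]; check y·C column-wise:
  col T0: 1·-3 + 2·0 + 1·0 + 3·1 + 1·0 = 0
  col T1: 1·0 + 2·1 + 1·0 + 3·0 + 1·-2 = 0
  col T2: 1·0 + 2·0 + 1·1 + 3·-1 + 1·2 = 0
  col T3: 1·1 + 2·0 + 1·0 + 3·1 + 1·-4 = 0
  col T4: 1·0 + 2·2 + 1·-4 + 3·0 + 1·0 = 0

y = (p0:1, p1:2, p2:1, p3:3, p4:1)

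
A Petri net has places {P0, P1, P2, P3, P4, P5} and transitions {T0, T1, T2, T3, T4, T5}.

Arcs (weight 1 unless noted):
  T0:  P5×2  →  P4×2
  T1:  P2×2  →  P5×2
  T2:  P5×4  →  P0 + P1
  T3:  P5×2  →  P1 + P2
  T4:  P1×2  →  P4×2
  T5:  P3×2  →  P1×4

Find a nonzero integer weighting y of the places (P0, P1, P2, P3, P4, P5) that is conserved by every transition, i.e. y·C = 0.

Incidence matrix C (rows=places, cols=transitions):
       T0   T1   T2   T3   T4   T5
   P0   0    0    1    0    0    0
   P1   0    0    1    1   -2    4
   P2   0   -2    0    1    0    0
   P3   0    0    0    0    0   -2
   P4   2    0    0    0    2    0
   P5  -2    2   -4   -2    0    0

Candidate y = [3, 1, 1, 2, 1, 1]; check y·C column-wise:
  col T0: 3·0 + 1·0 + 1·0 + 2·0 + 1·2 + 1·-2 = 0
  col T1: 3·0 + 1·0 + 1·-2 + 2·0 + 1·0 + 1·2 = 0
  col T2: 3·1 + 1·1 + 1·0 + 2·0 + 1·0 + 1·-4 = 0
  col T3: 3·0 + 1·1 + 1·1 + 2·0 + 1·0 + 1·-2 = 0
  col T4: 3·0 + 1·-2 + 1·0 + 2·0 + 1·2 + 1·0 = 0
  col T5: 3·0 + 1·4 + 1·0 + 2·-2 + 1·0 + 1·0 = 0

y = (P0:3, P1:1, P2:1, P3:2, P4:1, P5:1)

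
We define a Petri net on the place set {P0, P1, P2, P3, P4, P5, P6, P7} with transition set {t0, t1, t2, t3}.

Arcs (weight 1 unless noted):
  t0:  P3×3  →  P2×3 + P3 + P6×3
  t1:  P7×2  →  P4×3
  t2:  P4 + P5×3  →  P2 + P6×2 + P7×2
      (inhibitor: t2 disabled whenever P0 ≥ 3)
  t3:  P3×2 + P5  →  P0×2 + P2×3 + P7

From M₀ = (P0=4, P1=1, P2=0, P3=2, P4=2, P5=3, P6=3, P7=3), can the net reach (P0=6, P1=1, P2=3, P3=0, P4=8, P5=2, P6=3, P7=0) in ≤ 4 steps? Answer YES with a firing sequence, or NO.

step 1: fire t1:  (P0=4, P1=1, P2=0, P3=2, P4=2, P5=3, P6=3, P7=3) → (P0=4, P1=1, P2=0, P3=2, P4=5, P5=3, P6=3, P7=1)
step 2: fire t3:  (P0=4, P1=1, P2=0, P3=2, P4=5, P5=3, P6=3, P7=1) → (P0=6, P1=1, P2=3, P3=0, P4=5, P5=2, P6=3, P7=2)
step 3: fire t1:  (P0=6, P1=1, P2=3, P3=0, P4=5, P5=2, P6=3, P7=2) → (P0=6, P1=1, P2=3, P3=0, P4=8, P5=2, P6=3, P7=0)

YES — reachable via ⟨t1, t3, t1⟩ (3 firings)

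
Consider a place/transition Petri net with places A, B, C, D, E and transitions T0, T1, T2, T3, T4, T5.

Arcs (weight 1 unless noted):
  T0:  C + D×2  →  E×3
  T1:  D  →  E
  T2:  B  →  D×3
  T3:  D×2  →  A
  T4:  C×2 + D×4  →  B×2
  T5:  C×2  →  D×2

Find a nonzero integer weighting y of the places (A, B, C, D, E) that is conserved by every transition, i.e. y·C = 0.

y = (A:2, B:3, C:1, D:1, E:1)

Incidence matrix C (rows=places, cols=transitions):
       T0   T1   T2   T3   T4   T5
    A   0    0    0    1    0    0
    B   0    0   -1    0    2    0
    C  -1    0    0    0   -2   -2
    D  -2   -1    3   -2   -4    2
    E   3    1    0    0    0    0

Candidate y = [2, 3, 1, 1, 1]; check y·C column-wise:
  col T0: 2·0 + 3·0 + 1·-1 + 1·-2 + 1·3 = 0
  col T1: 2·0 + 3·0 + 1·0 + 1·-1 + 1·1 = 0
  col T2: 2·0 + 3·-1 + 1·0 + 1·3 + 1·0 = 0
  col T3: 2·1 + 3·0 + 1·0 + 1·-2 + 1·0 = 0
  col T4: 2·0 + 3·2 + 1·-2 + 1·-4 + 1·0 = 0
  col T5: 2·0 + 3·0 + 1·-2 + 1·2 + 1·0 = 0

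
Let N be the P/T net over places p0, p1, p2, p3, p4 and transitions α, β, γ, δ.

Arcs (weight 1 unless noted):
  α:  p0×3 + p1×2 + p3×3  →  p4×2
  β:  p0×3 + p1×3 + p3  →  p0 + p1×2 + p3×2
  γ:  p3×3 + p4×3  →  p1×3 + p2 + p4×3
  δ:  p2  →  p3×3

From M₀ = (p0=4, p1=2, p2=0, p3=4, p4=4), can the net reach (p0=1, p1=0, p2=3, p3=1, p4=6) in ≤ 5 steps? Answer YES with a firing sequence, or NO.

depth 0: 1 marking
depth 1: 3 markings reached so far
depth 2: 5 markings reached so far
depth 3: 8 markings reached so far
depth 4: 10 markings reached so far
depth 5: 13 markings reached so far
target is not among the 13 markings reachable within 5 steps

NO — not reachable within 5 firings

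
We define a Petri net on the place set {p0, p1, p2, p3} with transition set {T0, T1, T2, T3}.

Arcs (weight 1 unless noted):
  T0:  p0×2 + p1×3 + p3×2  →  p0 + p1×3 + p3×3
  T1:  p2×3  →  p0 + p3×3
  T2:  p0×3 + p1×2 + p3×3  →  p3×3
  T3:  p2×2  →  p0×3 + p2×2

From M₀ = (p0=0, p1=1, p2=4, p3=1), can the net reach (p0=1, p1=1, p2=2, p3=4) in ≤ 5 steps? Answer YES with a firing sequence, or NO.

NO — not reachable within 5 firings

depth 0: 1 marking
depth 1: 3 markings reached so far
depth 2: 5 markings reached so far
depth 3: 7 markings reached so far
depth 4: 9 markings reached so far
depth 5: 11 markings reached so far
target is not among the 11 markings reachable within 5 steps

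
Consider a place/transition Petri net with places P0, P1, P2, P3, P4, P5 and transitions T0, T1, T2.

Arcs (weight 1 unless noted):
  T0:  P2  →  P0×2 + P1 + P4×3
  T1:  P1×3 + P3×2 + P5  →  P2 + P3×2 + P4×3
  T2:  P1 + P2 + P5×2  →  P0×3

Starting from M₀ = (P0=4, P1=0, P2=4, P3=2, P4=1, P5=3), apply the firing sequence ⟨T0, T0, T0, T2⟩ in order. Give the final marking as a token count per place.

step 1: fire T0:  (P0=4, P1=0, P2=4, P3=2, P4=1, P5=3) → (P0=6, P1=1, P2=3, P3=2, P4=4, P5=3)
step 2: fire T0:  (P0=6, P1=1, P2=3, P3=2, P4=4, P5=3) → (P0=8, P1=2, P2=2, P3=2, P4=7, P5=3)
step 3: fire T0:  (P0=8, P1=2, P2=2, P3=2, P4=7, P5=3) → (P0=10, P1=3, P2=1, P3=2, P4=10, P5=3)
step 4: fire T2:  (P0=10, P1=3, P2=1, P3=2, P4=10, P5=3) → (P0=13, P1=2, P2=0, P3=2, P4=10, P5=1)

(P0=13, P1=2, P2=0, P3=2, P4=10, P5=1)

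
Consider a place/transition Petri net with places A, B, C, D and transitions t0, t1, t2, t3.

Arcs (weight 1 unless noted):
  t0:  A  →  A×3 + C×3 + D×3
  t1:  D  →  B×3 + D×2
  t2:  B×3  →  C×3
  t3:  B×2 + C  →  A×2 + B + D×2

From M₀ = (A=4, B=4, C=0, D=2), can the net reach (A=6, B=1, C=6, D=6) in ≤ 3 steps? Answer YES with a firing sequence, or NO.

depth 0: 1 marking
depth 1: 4 markings reached so far
depth 2: 10 markings reached so far
depth 3: 23 markings reached so far
target is not among the 23 markings reachable within 3 steps

NO — not reachable within 3 firings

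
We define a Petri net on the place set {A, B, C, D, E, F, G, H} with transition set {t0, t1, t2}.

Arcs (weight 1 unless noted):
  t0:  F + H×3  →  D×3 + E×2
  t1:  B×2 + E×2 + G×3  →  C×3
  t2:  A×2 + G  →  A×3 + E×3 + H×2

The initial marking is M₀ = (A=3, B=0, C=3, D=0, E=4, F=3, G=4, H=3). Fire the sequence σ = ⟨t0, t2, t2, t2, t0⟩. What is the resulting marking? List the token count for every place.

step 1: fire t0:  (A=3, B=0, C=3, D=0, E=4, F=3, G=4, H=3) → (A=3, B=0, C=3, D=3, E=6, F=2, G=4, H=0)
step 2: fire t2:  (A=3, B=0, C=3, D=3, E=6, F=2, G=4, H=0) → (A=4, B=0, C=3, D=3, E=9, F=2, G=3, H=2)
step 3: fire t2:  (A=4, B=0, C=3, D=3, E=9, F=2, G=3, H=2) → (A=5, B=0, C=3, D=3, E=12, F=2, G=2, H=4)
step 4: fire t2:  (A=5, B=0, C=3, D=3, E=12, F=2, G=2, H=4) → (A=6, B=0, C=3, D=3, E=15, F=2, G=1, H=6)
step 5: fire t0:  (A=6, B=0, C=3, D=3, E=15, F=2, G=1, H=6) → (A=6, B=0, C=3, D=6, E=17, F=1, G=1, H=3)

(A=6, B=0, C=3, D=6, E=17, F=1, G=1, H=3)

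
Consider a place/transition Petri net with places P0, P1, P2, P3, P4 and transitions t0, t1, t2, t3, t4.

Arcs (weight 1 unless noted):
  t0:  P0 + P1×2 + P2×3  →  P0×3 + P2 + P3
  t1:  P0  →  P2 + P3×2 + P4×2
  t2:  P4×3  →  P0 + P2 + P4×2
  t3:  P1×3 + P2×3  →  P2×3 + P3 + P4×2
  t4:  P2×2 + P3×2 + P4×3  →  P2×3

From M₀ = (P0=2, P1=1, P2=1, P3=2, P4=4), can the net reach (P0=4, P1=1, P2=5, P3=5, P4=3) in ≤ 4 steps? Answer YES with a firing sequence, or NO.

NO — not reachable within 4 firings

depth 0: 1 marking
depth 1: 3 markings reached so far
depth 2: 8 markings reached so far
depth 3: 13 markings reached so far
depth 4: 19 markings reached so far
target is not among the 19 markings reachable within 4 steps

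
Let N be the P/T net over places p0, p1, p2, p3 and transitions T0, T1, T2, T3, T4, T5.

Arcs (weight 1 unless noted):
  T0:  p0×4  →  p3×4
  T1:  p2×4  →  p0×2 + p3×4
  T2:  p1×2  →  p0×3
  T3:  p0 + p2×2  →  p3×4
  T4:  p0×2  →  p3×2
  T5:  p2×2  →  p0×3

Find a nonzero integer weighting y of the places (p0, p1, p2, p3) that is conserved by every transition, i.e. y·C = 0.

Incidence matrix C (rows=places, cols=transitions):
       T0   T1   T2   T3   T4   T5
   p0  -4    2    3   -1   -2    3
   p1   0    0   -2    0    0    0
   p2   0   -4    0   -2    0   -2
   p3   4    4    0    4    2    0

Candidate y = [2, 3, 3, 2]; check y·C column-wise:
  col T0: 2·-4 + 3·0 + 3·0 + 2·4 = 0
  col T1: 2·2 + 3·0 + 3·-4 + 2·4 = 0
  col T2: 2·3 + 3·-2 + 3·0 + 2·0 = 0
  col T3: 2·-1 + 3·0 + 3·-2 + 2·4 = 0
  col T4: 2·-2 + 3·0 + 3·0 + 2·2 = 0
  col T5: 2·3 + 3·0 + 3·-2 + 2·0 = 0

y = (p0:2, p1:3, p2:3, p3:2)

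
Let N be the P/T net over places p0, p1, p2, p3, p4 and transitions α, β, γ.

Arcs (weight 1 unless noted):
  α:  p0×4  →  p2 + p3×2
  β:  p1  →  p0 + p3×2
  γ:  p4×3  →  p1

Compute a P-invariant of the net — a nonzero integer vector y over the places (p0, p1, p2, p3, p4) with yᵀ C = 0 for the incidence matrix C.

y = (p0:2, p1:0, p2:10, p3:-1, p4:0)

Incidence matrix C (rows=places, cols=transitions):
        α    β    γ
   p0  -4    1    0
   p1   0   -1    1
   p2   1    0    0
   p3   2    2    0
   p4   0    0   -3

Candidate y = [2, 0, 10, -1, 0]; check y·C column-wise:
  col α: 2·-4 + 10·1 + -1·2 = 0
  col β: 2·1 + 0·-1 + 10·0 + -1·2 = 0
  col γ: 2·0 + 0·1 + 10·0 + -1·0 + 0·-3 = 0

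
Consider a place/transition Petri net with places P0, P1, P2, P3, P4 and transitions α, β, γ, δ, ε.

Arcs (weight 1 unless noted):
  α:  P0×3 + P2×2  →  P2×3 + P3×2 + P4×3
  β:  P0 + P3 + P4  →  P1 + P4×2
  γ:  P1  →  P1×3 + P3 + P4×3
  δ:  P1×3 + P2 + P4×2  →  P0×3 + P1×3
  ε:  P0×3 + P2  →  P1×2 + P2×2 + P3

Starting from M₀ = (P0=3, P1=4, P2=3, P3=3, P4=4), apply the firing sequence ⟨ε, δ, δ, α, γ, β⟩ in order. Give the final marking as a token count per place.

(P0=2, P1=9, P2=3, P3=6, P4=7)

step 1: fire ε:  (P0=3, P1=4, P2=3, P3=3, P4=4) → (P0=0, P1=6, P2=4, P3=4, P4=4)
step 2: fire δ:  (P0=0, P1=6, P2=4, P3=4, P4=4) → (P0=3, P1=6, P2=3, P3=4, P4=2)
step 3: fire δ:  (P0=3, P1=6, P2=3, P3=4, P4=2) → (P0=6, P1=6, P2=2, P3=4, P4=0)
step 4: fire α:  (P0=6, P1=6, P2=2, P3=4, P4=0) → (P0=3, P1=6, P2=3, P3=6, P4=3)
step 5: fire γ:  (P0=3, P1=6, P2=3, P3=6, P4=3) → (P0=3, P1=8, P2=3, P3=7, P4=6)
step 6: fire β:  (P0=3, P1=8, P2=3, P3=7, P4=6) → (P0=2, P1=9, P2=3, P3=6, P4=7)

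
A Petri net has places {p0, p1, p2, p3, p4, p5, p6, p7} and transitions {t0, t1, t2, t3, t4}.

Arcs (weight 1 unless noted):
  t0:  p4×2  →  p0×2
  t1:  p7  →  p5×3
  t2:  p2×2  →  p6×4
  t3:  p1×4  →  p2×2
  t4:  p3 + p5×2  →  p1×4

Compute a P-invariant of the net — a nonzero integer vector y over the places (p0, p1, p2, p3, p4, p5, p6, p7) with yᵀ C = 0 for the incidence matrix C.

y = (p0:1, p1:0, p2:0, p3:0, p4:1, p5:0, p6:0, p7:0)

Incidence matrix C (rows=places, cols=transitions):
       t0   t1   t2   t3   t4
   p0   2    0    0    0    0
   p1   0    0    0   -4    4
   p2   0    0   -2    2    0
   p3   0    0    0    0   -1
   p4  -2    0    0    0    0
   p5   0    3    0    0   -2
   p6   0    0    4    0    0
   p7   0   -1    0    0    0

Candidate y = [1, 0, 0, 0, 1, 0, 0, 0]; check y·C column-wise:
  col t0: 1·2 + 1·-2 = 0
  col t1: 1·0 + 1·0 + 0·3 + 0·-1 = 0
  col t2: 1·0 + 0·-2 + 1·0 + 0·4 = 0
  col t3: 1·0 + 0·-4 + 0·2 + 1·0 = 0
  col t4: 1·0 + 0·4 + 0·-1 + 1·0 + 0·-2 = 0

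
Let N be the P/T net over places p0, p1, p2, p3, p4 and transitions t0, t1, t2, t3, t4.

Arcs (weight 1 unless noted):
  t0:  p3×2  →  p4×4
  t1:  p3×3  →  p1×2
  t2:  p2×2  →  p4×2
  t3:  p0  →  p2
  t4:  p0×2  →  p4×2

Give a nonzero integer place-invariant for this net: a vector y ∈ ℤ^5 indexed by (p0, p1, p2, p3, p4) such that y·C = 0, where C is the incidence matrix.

Incidence matrix C (rows=places, cols=transitions):
       t0   t1   t2   t3   t4
   p0   0    0    0   -1   -2
   p1   0    2    0    0    0
   p2   0    0   -2    1    0
   p3  -2   -3    0    0    0
   p4   4    0    2    0    2

Candidate y = [1, 3, 1, 2, 1]; check y·C column-wise:
  col t0: 1·0 + 3·0 + 1·0 + 2·-2 + 1·4 = 0
  col t1: 1·0 + 3·2 + 1·0 + 2·-3 + 1·0 = 0
  col t2: 1·0 + 3·0 + 1·-2 + 2·0 + 1·2 = 0
  col t3: 1·-1 + 3·0 + 1·1 + 2·0 + 1·0 = 0
  col t4: 1·-2 + 3·0 + 1·0 + 2·0 + 1·2 = 0

y = (p0:1, p1:3, p2:1, p3:2, p4:1)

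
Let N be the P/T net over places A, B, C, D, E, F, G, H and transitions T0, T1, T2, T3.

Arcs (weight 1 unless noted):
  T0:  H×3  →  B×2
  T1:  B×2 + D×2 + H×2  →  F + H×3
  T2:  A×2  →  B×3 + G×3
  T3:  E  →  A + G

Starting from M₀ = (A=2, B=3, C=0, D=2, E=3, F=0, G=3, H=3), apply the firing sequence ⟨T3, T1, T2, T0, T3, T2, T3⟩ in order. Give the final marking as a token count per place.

(A=1, B=9, C=0, D=0, E=0, F=1, G=12, H=1)

step 1: fire T3:  (A=2, B=3, C=0, D=2, E=3, F=0, G=3, H=3) → (A=3, B=3, C=0, D=2, E=2, F=0, G=4, H=3)
step 2: fire T1:  (A=3, B=3, C=0, D=2, E=2, F=0, G=4, H=3) → (A=3, B=1, C=0, D=0, E=2, F=1, G=4, H=4)
step 3: fire T2:  (A=3, B=1, C=0, D=0, E=2, F=1, G=4, H=4) → (A=1, B=4, C=0, D=0, E=2, F=1, G=7, H=4)
step 4: fire T0:  (A=1, B=4, C=0, D=0, E=2, F=1, G=7, H=4) → (A=1, B=6, C=0, D=0, E=2, F=1, G=7, H=1)
step 5: fire T3:  (A=1, B=6, C=0, D=0, E=2, F=1, G=7, H=1) → (A=2, B=6, C=0, D=0, E=1, F=1, G=8, H=1)
step 6: fire T2:  (A=2, B=6, C=0, D=0, E=1, F=1, G=8, H=1) → (A=0, B=9, C=0, D=0, E=1, F=1, G=11, H=1)
step 7: fire T3:  (A=0, B=9, C=0, D=0, E=1, F=1, G=11, H=1) → (A=1, B=9, C=0, D=0, E=0, F=1, G=12, H=1)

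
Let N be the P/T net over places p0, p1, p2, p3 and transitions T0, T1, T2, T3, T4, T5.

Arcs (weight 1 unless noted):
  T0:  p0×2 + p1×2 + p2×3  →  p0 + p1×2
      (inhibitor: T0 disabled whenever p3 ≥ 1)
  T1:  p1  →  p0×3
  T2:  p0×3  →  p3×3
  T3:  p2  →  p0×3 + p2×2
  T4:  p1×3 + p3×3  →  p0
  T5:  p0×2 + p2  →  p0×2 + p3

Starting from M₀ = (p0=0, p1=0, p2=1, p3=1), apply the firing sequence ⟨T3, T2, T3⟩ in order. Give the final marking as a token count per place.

(p0=3, p1=0, p2=3, p3=4)

step 1: fire T3:  (p0=0, p1=0, p2=1, p3=1) → (p0=3, p1=0, p2=2, p3=1)
step 2: fire T2:  (p0=3, p1=0, p2=2, p3=1) → (p0=0, p1=0, p2=2, p3=4)
step 3: fire T3:  (p0=0, p1=0, p2=2, p3=4) → (p0=3, p1=0, p2=3, p3=4)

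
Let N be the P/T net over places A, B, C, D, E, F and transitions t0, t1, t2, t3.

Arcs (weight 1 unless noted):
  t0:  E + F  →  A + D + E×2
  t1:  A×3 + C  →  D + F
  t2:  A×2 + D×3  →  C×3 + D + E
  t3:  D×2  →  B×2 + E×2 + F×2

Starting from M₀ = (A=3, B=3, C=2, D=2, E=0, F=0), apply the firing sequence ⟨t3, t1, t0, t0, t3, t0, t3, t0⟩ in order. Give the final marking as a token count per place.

step 1: fire t3:  (A=3, B=3, C=2, D=2, E=0, F=0) → (A=3, B=5, C=2, D=0, E=2, F=2)
step 2: fire t1:  (A=3, B=5, C=2, D=0, E=2, F=2) → (A=0, B=5, C=1, D=1, E=2, F=3)
step 3: fire t0:  (A=0, B=5, C=1, D=1, E=2, F=3) → (A=1, B=5, C=1, D=2, E=3, F=2)
step 4: fire t0:  (A=1, B=5, C=1, D=2, E=3, F=2) → (A=2, B=5, C=1, D=3, E=4, F=1)
step 5: fire t3:  (A=2, B=5, C=1, D=3, E=4, F=1) → (A=2, B=7, C=1, D=1, E=6, F=3)
step 6: fire t0:  (A=2, B=7, C=1, D=1, E=6, F=3) → (A=3, B=7, C=1, D=2, E=7, F=2)
step 7: fire t3:  (A=3, B=7, C=1, D=2, E=7, F=2) → (A=3, B=9, C=1, D=0, E=9, F=4)
step 8: fire t0:  (A=3, B=9, C=1, D=0, E=9, F=4) → (A=4, B=9, C=1, D=1, E=10, F=3)

(A=4, B=9, C=1, D=1, E=10, F=3)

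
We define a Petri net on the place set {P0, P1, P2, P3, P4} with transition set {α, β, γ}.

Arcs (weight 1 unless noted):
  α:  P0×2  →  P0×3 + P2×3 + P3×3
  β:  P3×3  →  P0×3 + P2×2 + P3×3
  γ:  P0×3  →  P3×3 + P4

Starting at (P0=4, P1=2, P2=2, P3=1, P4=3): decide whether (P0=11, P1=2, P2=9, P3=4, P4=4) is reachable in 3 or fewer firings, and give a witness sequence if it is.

NO — not reachable within 3 firings

depth 0: 1 marking
depth 1: 3 markings reached so far
depth 2: 7 markings reached so far
depth 3: 14 markings reached so far
target is not among the 14 markings reachable within 3 steps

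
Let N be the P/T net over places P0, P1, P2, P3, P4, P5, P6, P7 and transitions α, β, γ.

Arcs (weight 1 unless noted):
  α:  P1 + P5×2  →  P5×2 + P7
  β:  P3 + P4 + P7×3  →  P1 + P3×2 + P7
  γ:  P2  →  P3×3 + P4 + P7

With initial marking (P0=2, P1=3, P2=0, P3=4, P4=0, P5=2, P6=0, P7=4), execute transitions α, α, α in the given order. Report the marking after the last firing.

(P0=2, P1=0, P2=0, P3=4, P4=0, P5=2, P6=0, P7=7)

step 1: fire α:  (P0=2, P1=3, P2=0, P3=4, P4=0, P5=2, P6=0, P7=4) → (P0=2, P1=2, P2=0, P3=4, P4=0, P5=2, P6=0, P7=5)
step 2: fire α:  (P0=2, P1=2, P2=0, P3=4, P4=0, P5=2, P6=0, P7=5) → (P0=2, P1=1, P2=0, P3=4, P4=0, P5=2, P6=0, P7=6)
step 3: fire α:  (P0=2, P1=1, P2=0, P3=4, P4=0, P5=2, P6=0, P7=6) → (P0=2, P1=0, P2=0, P3=4, P4=0, P5=2, P6=0, P7=7)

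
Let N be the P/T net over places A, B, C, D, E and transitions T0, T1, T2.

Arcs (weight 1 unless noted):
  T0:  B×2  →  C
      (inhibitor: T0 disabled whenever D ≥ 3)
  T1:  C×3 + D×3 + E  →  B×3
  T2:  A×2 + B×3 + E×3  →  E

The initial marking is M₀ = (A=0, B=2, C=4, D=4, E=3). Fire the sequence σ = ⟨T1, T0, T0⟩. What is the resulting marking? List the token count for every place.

step 1: fire T1:  (A=0, B=2, C=4, D=4, E=3) → (A=0, B=5, C=1, D=1, E=2)
step 2: fire T0:  (A=0, B=5, C=1, D=1, E=2) → (A=0, B=3, C=2, D=1, E=2)
step 3: fire T0:  (A=0, B=3, C=2, D=1, E=2) → (A=0, B=1, C=3, D=1, E=2)

(A=0, B=1, C=3, D=1, E=2)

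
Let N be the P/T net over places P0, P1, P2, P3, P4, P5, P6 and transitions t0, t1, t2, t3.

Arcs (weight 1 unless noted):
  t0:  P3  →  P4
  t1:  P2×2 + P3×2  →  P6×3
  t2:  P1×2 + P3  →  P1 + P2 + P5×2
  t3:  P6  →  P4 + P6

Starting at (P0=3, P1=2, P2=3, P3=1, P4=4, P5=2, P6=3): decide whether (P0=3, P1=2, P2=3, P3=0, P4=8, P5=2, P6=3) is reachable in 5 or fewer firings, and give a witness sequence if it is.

YES — reachable via ⟨t0, t3, t3, t3⟩ (4 firings)

step 1: fire t0:  (P0=3, P1=2, P2=3, P3=1, P4=4, P5=2, P6=3) → (P0=3, P1=2, P2=3, P3=0, P4=5, P5=2, P6=3)
step 2: fire t3:  (P0=3, P1=2, P2=3, P3=0, P4=5, P5=2, P6=3) → (P0=3, P1=2, P2=3, P3=0, P4=6, P5=2, P6=3)
step 3: fire t3:  (P0=3, P1=2, P2=3, P3=0, P4=6, P5=2, P6=3) → (P0=3, P1=2, P2=3, P3=0, P4=7, P5=2, P6=3)
step 4: fire t3:  (P0=3, P1=2, P2=3, P3=0, P4=7, P5=2, P6=3) → (P0=3, P1=2, P2=3, P3=0, P4=8, P5=2, P6=3)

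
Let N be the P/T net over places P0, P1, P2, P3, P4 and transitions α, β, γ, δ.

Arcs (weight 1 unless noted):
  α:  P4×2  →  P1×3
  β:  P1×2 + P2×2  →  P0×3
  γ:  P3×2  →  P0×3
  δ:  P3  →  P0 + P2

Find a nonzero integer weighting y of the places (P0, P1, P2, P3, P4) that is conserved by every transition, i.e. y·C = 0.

Incidence matrix C (rows=places, cols=transitions):
        α    β    γ    δ
   P0   0    3    3    1
   P1   3   -2    0    0
   P2   0   -2    0    1
   P3   0    0   -2   -1
   P4  -2    0    0    0

Candidate y = [2, 2, 1, 3, 3]; check y·C column-wise:
  col α: 2·0 + 2·3 + 1·0 + 3·0 + 3·-2 = 0
  col β: 2·3 + 2·-2 + 1·-2 + 3·0 + 3·0 = 0
  col γ: 2·3 + 2·0 + 1·0 + 3·-2 + 3·0 = 0
  col δ: 2·1 + 2·0 + 1·1 + 3·-1 + 3·0 = 0

y = (P0:2, P1:2, P2:1, P3:3, P4:3)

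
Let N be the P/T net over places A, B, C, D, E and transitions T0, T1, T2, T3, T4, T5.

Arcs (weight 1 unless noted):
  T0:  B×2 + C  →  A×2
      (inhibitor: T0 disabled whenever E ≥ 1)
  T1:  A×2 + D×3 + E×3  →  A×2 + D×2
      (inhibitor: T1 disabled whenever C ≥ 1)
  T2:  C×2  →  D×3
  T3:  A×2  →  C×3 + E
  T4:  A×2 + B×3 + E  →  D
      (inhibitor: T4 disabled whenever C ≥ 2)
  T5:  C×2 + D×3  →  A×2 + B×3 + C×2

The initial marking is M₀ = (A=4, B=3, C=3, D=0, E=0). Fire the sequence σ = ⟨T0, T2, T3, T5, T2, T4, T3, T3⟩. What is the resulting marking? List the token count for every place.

(A=0, B=1, C=7, D=4, E=2)

step 1: fire T0:  (A=4, B=3, C=3, D=0, E=0) → (A=6, B=1, C=2, D=0, E=0)
step 2: fire T2:  (A=6, B=1, C=2, D=0, E=0) → (A=6, B=1, C=0, D=3, E=0)
step 3: fire T3:  (A=6, B=1, C=0, D=3, E=0) → (A=4, B=1, C=3, D=3, E=1)
step 4: fire T5:  (A=4, B=1, C=3, D=3, E=1) → (A=6, B=4, C=3, D=0, E=1)
step 5: fire T2:  (A=6, B=4, C=3, D=0, E=1) → (A=6, B=4, C=1, D=3, E=1)
step 6: fire T4:  (A=6, B=4, C=1, D=3, E=1) → (A=4, B=1, C=1, D=4, E=0)
step 7: fire T3:  (A=4, B=1, C=1, D=4, E=0) → (A=2, B=1, C=4, D=4, E=1)
step 8: fire T3:  (A=2, B=1, C=4, D=4, E=1) → (A=0, B=1, C=7, D=4, E=2)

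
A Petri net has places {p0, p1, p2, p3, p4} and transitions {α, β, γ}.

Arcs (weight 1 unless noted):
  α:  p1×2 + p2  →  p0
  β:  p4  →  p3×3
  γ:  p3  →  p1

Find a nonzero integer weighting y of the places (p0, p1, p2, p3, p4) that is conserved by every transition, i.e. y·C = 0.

Incidence matrix C (rows=places, cols=transitions):
        α    β    γ
   p0   1    0    0
   p1  -2    0    1
   p2  -1    0    0
   p3   0    3   -1
   p4   0   -1    0

Candidate y = [1, 0, 1, 0, 0]; check y·C column-wise:
  col α: 1·1 + 0·-2 + 1·-1 = 0
  col β: 1·0 + 1·0 + 0·3 + 0·-1 = 0
  col γ: 1·0 + 0·1 + 1·0 + 0·-1 = 0

y = (p0:1, p1:0, p2:1, p3:0, p4:0)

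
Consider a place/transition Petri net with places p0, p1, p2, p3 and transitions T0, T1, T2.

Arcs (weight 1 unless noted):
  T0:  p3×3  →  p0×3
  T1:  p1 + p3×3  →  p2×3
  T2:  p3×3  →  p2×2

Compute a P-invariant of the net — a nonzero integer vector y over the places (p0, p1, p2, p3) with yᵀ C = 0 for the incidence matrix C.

y = (p0:2, p1:3, p2:3, p3:2)

Incidence matrix C (rows=places, cols=transitions):
       T0   T1   T2
   p0   3    0    0
   p1   0   -1    0
   p2   0    3    2
   p3  -3   -3   -3

Candidate y = [2, 3, 3, 2]; check y·C column-wise:
  col T0: 2·3 + 3·0 + 3·0 + 2·-3 = 0
  col T1: 2·0 + 3·-1 + 3·3 + 2·-3 = 0
  col T2: 2·0 + 3·0 + 3·2 + 2·-3 = 0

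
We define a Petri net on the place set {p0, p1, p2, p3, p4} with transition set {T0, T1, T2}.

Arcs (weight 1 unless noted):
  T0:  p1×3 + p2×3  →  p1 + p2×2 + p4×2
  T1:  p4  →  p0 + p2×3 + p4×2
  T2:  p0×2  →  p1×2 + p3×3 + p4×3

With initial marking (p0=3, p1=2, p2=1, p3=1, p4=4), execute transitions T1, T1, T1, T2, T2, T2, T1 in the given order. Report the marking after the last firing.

(p0=1, p1=8, p2=13, p3=10, p4=17)

step 1: fire T1:  (p0=3, p1=2, p2=1, p3=1, p4=4) → (p0=4, p1=2, p2=4, p3=1, p4=5)
step 2: fire T1:  (p0=4, p1=2, p2=4, p3=1, p4=5) → (p0=5, p1=2, p2=7, p3=1, p4=6)
step 3: fire T1:  (p0=5, p1=2, p2=7, p3=1, p4=6) → (p0=6, p1=2, p2=10, p3=1, p4=7)
step 4: fire T2:  (p0=6, p1=2, p2=10, p3=1, p4=7) → (p0=4, p1=4, p2=10, p3=4, p4=10)
step 5: fire T2:  (p0=4, p1=4, p2=10, p3=4, p4=10) → (p0=2, p1=6, p2=10, p3=7, p4=13)
step 6: fire T2:  (p0=2, p1=6, p2=10, p3=7, p4=13) → (p0=0, p1=8, p2=10, p3=10, p4=16)
step 7: fire T1:  (p0=0, p1=8, p2=10, p3=10, p4=16) → (p0=1, p1=8, p2=13, p3=10, p4=17)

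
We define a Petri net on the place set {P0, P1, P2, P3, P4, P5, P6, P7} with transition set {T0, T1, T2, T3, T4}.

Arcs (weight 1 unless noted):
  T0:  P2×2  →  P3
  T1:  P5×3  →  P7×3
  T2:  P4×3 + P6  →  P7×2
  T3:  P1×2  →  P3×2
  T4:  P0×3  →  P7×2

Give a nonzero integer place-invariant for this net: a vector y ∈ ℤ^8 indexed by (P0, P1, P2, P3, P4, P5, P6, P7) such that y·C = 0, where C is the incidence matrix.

y = (P0:0, P1:2, P2:1, P3:2, P4:0, P5:0, P6:0, P7:0)

Incidence matrix C (rows=places, cols=transitions):
       T0   T1   T2   T3   T4
   P0   0    0    0    0   -3
   P1   0    0    0   -2    0
   P2  -2    0    0    0    0
   P3   1    0    0    2    0
   P4   0    0   -3    0    0
   P5   0   -3    0    0    0
   P6   0    0   -1    0    0
   P7   0    3    2    0    2

Candidate y = [0, 2, 1, 2, 0, 0, 0, 0]; check y·C column-wise:
  col T0: 2·0 + 1·-2 + 2·1 = 0
  col T1: 2·0 + 1·0 + 2·0 + 0·-3 + 0·3 = 0
  col T2: 2·0 + 1·0 + 2·0 + 0·-3 + 0·-1 + 0·2 = 0
  col T3: 2·-2 + 1·0 + 2·2 = 0
  col T4: 0·-3 + 2·0 + 1·0 + 2·0 + 0·2 = 0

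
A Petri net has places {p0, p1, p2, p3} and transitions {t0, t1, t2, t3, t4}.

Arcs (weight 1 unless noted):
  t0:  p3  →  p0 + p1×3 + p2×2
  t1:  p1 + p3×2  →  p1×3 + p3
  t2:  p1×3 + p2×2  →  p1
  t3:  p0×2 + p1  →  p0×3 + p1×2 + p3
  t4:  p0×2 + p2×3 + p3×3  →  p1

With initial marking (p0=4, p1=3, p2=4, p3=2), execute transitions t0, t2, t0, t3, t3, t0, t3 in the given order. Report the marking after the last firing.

step 1: fire t0:  (p0=4, p1=3, p2=4, p3=2) → (p0=5, p1=6, p2=6, p3=1)
step 2: fire t2:  (p0=5, p1=6, p2=6, p3=1) → (p0=5, p1=4, p2=4, p3=1)
step 3: fire t0:  (p0=5, p1=4, p2=4, p3=1) → (p0=6, p1=7, p2=6, p3=0)
step 4: fire t3:  (p0=6, p1=7, p2=6, p3=0) → (p0=7, p1=8, p2=6, p3=1)
step 5: fire t3:  (p0=7, p1=8, p2=6, p3=1) → (p0=8, p1=9, p2=6, p3=2)
step 6: fire t0:  (p0=8, p1=9, p2=6, p3=2) → (p0=9, p1=12, p2=8, p3=1)
step 7: fire t3:  (p0=9, p1=12, p2=8, p3=1) → (p0=10, p1=13, p2=8, p3=2)

(p0=10, p1=13, p2=8, p3=2)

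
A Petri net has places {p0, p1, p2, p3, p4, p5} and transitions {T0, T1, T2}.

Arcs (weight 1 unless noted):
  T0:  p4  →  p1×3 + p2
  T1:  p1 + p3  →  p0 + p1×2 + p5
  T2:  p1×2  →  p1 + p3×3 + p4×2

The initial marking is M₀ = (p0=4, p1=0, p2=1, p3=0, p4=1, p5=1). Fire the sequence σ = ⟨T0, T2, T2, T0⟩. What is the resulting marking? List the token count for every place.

step 1: fire T0:  (p0=4, p1=0, p2=1, p3=0, p4=1, p5=1) → (p0=4, p1=3, p2=2, p3=0, p4=0, p5=1)
step 2: fire T2:  (p0=4, p1=3, p2=2, p3=0, p4=0, p5=1) → (p0=4, p1=2, p2=2, p3=3, p4=2, p5=1)
step 3: fire T2:  (p0=4, p1=2, p2=2, p3=3, p4=2, p5=1) → (p0=4, p1=1, p2=2, p3=6, p4=4, p5=1)
step 4: fire T0:  (p0=4, p1=1, p2=2, p3=6, p4=4, p5=1) → (p0=4, p1=4, p2=3, p3=6, p4=3, p5=1)

(p0=4, p1=4, p2=3, p3=6, p4=3, p5=1)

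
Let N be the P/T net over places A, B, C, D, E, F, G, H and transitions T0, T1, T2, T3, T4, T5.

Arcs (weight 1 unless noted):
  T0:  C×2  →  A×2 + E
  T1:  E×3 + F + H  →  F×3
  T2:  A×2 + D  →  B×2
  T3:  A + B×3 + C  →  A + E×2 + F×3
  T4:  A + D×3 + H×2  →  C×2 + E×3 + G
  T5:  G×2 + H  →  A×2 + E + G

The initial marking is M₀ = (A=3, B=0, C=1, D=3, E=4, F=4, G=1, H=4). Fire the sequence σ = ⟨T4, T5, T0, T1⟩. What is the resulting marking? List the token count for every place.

(A=6, B=0, C=1, D=0, E=6, F=6, G=1, H=0)

step 1: fire T4:  (A=3, B=0, C=1, D=3, E=4, F=4, G=1, H=4) → (A=2, B=0, C=3, D=0, E=7, F=4, G=2, H=2)
step 2: fire T5:  (A=2, B=0, C=3, D=0, E=7, F=4, G=2, H=2) → (A=4, B=0, C=3, D=0, E=8, F=4, G=1, H=1)
step 3: fire T0:  (A=4, B=0, C=3, D=0, E=8, F=4, G=1, H=1) → (A=6, B=0, C=1, D=0, E=9, F=4, G=1, H=1)
step 4: fire T1:  (A=6, B=0, C=1, D=0, E=9, F=4, G=1, H=1) → (A=6, B=0, C=1, D=0, E=6, F=6, G=1, H=0)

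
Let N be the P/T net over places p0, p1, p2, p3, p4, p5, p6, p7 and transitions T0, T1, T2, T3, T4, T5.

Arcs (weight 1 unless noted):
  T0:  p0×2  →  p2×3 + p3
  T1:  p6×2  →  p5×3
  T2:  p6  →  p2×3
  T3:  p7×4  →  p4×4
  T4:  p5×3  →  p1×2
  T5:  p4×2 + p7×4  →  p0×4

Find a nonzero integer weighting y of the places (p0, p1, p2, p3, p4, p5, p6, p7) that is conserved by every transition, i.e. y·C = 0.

y = (p0:0, p1:3, p2:1, p3:-3, p4:0, p5:2, p6:3, p7:0)

Incidence matrix C (rows=places, cols=transitions):
       T0   T1   T2   T3   T4   T5
   p0  -2    0    0    0    0    4
   p1   0    0    0    0    2    0
   p2   3    0    3    0    0    0
   p3   1    0    0    0    0    0
   p4   0    0    0    4    0   -2
   p5   0    3    0    0   -3    0
   p6   0   -2   -1    0    0    0
   p7   0    0    0   -4    0   -4

Candidate y = [0, 3, 1, -3, 0, 2, 3, 0]; check y·C column-wise:
  col T0: 0·-2 + 3·0 + 1·3 + -3·1 + 2·0 + 3·0 = 0
  col T1: 3·0 + 1·0 + -3·0 + 2·3 + 3·-2 = 0
  col T2: 3·0 + 1·3 + -3·0 + 2·0 + 3·-1 = 0
  col T3: 3·0 + 1·0 + -3·0 + 0·4 + 2·0 + 3·0 + 0·-4 = 0
  col T4: 3·2 + 1·0 + -3·0 + 2·-3 + 3·0 = 0
  col T5: 0·4 + 3·0 + 1·0 + -3·0 + 0·-2 + 2·0 + 3·0 + 0·-4 = 0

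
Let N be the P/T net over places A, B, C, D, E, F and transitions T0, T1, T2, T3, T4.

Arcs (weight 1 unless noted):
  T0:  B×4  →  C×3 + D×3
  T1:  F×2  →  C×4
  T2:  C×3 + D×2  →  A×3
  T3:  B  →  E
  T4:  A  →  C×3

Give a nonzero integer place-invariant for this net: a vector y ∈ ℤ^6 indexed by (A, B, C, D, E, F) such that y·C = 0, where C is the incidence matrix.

y = (A:3, B:3, C:1, D:3, E:3, F:2)

Incidence matrix C (rows=places, cols=transitions):
       T0   T1   T2   T3   T4
    A   0    0    3    0   -1
    B  -4    0    0   -1    0
    C   3    4   -3    0    3
    D   3    0   -2    0    0
    E   0    0    0    1    0
    F   0   -2    0    0    0

Candidate y = [3, 3, 1, 3, 3, 2]; check y·C column-wise:
  col T0: 3·0 + 3·-4 + 1·3 + 3·3 + 3·0 + 2·0 = 0
  col T1: 3·0 + 3·0 + 1·4 + 3·0 + 3·0 + 2·-2 = 0
  col T2: 3·3 + 3·0 + 1·-3 + 3·-2 + 3·0 + 2·0 = 0
  col T3: 3·0 + 3·-1 + 1·0 + 3·0 + 3·1 + 2·0 = 0
  col T4: 3·-1 + 3·0 + 1·3 + 3·0 + 3·0 + 2·0 = 0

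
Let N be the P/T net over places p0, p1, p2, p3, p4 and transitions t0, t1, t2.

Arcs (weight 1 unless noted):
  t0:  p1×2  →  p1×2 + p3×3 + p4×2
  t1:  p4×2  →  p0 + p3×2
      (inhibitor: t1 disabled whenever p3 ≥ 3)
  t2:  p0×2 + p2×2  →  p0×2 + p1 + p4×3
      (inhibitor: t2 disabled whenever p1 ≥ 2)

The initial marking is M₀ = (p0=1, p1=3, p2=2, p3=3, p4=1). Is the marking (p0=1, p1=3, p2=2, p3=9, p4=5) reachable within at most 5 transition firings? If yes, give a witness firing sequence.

step 1: fire t0:  (p0=1, p1=3, p2=2, p3=3, p4=1) → (p0=1, p1=3, p2=2, p3=6, p4=3)
step 2: fire t0:  (p0=1, p1=3, p2=2, p3=6, p4=3) → (p0=1, p1=3, p2=2, p3=9, p4=5)

YES — reachable via ⟨t0, t0⟩ (2 firings)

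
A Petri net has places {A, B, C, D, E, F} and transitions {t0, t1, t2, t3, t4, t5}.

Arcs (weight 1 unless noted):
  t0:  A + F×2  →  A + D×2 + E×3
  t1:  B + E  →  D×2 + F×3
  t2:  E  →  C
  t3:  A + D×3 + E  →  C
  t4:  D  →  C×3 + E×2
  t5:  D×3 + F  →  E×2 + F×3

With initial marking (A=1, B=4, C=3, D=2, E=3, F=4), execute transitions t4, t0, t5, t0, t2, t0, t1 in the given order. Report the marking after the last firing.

step 1: fire t4:  (A=1, B=4, C=3, D=2, E=3, F=4) → (A=1, B=4, C=6, D=1, E=5, F=4)
step 2: fire t0:  (A=1, B=4, C=6, D=1, E=5, F=4) → (A=1, B=4, C=6, D=3, E=8, F=2)
step 3: fire t5:  (A=1, B=4, C=6, D=3, E=8, F=2) → (A=1, B=4, C=6, D=0, E=10, F=4)
step 4: fire t0:  (A=1, B=4, C=6, D=0, E=10, F=4) → (A=1, B=4, C=6, D=2, E=13, F=2)
step 5: fire t2:  (A=1, B=4, C=6, D=2, E=13, F=2) → (A=1, B=4, C=7, D=2, E=12, F=2)
step 6: fire t0:  (A=1, B=4, C=7, D=2, E=12, F=2) → (A=1, B=4, C=7, D=4, E=15, F=0)
step 7: fire t1:  (A=1, B=4, C=7, D=4, E=15, F=0) → (A=1, B=3, C=7, D=6, E=14, F=3)

(A=1, B=3, C=7, D=6, E=14, F=3)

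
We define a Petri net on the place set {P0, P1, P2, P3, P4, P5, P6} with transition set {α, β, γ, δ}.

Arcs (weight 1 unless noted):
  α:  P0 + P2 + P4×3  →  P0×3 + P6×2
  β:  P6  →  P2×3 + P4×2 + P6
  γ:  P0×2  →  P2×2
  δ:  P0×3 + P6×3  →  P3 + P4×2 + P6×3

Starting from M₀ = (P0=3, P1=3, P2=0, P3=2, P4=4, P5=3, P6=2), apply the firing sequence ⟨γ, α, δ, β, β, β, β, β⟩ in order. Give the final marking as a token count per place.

(P0=0, P1=3, P2=16, P3=3, P4=13, P5=3, P6=4)

step 1: fire γ:  (P0=3, P1=3, P2=0, P3=2, P4=4, P5=3, P6=2) → (P0=1, P1=3, P2=2, P3=2, P4=4, P5=3, P6=2)
step 2: fire α:  (P0=1, P1=3, P2=2, P3=2, P4=4, P5=3, P6=2) → (P0=3, P1=3, P2=1, P3=2, P4=1, P5=3, P6=4)
step 3: fire δ:  (P0=3, P1=3, P2=1, P3=2, P4=1, P5=3, P6=4) → (P0=0, P1=3, P2=1, P3=3, P4=3, P5=3, P6=4)
step 4: fire β:  (P0=0, P1=3, P2=1, P3=3, P4=3, P5=3, P6=4) → (P0=0, P1=3, P2=4, P3=3, P4=5, P5=3, P6=4)
step 5: fire β:  (P0=0, P1=3, P2=4, P3=3, P4=5, P5=3, P6=4) → (P0=0, P1=3, P2=7, P3=3, P4=7, P5=3, P6=4)
step 6: fire β:  (P0=0, P1=3, P2=7, P3=3, P4=7, P5=3, P6=4) → (P0=0, P1=3, P2=10, P3=3, P4=9, P5=3, P6=4)
step 7: fire β:  (P0=0, P1=3, P2=10, P3=3, P4=9, P5=3, P6=4) → (P0=0, P1=3, P2=13, P3=3, P4=11, P5=3, P6=4)
step 8: fire β:  (P0=0, P1=3, P2=13, P3=3, P4=11, P5=3, P6=4) → (P0=0, P1=3, P2=16, P3=3, P4=13, P5=3, P6=4)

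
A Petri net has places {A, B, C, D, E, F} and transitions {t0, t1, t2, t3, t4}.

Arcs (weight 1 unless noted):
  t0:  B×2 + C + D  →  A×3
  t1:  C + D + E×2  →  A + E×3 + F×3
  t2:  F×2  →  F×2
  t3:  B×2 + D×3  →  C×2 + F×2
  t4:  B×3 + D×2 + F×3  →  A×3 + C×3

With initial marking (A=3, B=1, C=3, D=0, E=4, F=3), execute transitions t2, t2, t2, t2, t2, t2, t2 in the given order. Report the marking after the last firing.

(A=3, B=1, C=3, D=0, E=4, F=3)

step 1: fire t2:  (A=3, B=1, C=3, D=0, E=4, F=3) → (A=3, B=1, C=3, D=0, E=4, F=3)
step 2: fire t2:  (A=3, B=1, C=3, D=0, E=4, F=3) → (A=3, B=1, C=3, D=0, E=4, F=3)
step 3: fire t2:  (A=3, B=1, C=3, D=0, E=4, F=3) → (A=3, B=1, C=3, D=0, E=4, F=3)
step 4: fire t2:  (A=3, B=1, C=3, D=0, E=4, F=3) → (A=3, B=1, C=3, D=0, E=4, F=3)
step 5: fire t2:  (A=3, B=1, C=3, D=0, E=4, F=3) → (A=3, B=1, C=3, D=0, E=4, F=3)
step 6: fire t2:  (A=3, B=1, C=3, D=0, E=4, F=3) → (A=3, B=1, C=3, D=0, E=4, F=3)
step 7: fire t2:  (A=3, B=1, C=3, D=0, E=4, F=3) → (A=3, B=1, C=3, D=0, E=4, F=3)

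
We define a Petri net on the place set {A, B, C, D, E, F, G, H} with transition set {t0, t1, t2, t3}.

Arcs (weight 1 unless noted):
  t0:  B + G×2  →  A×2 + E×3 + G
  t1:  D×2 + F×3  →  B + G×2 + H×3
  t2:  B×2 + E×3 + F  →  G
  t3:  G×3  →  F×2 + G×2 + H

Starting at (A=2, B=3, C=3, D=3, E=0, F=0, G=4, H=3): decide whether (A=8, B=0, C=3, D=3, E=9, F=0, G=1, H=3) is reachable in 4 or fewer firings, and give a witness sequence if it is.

step 1: fire t0:  (A=2, B=3, C=3, D=3, E=0, F=0, G=4, H=3) → (A=4, B=2, C=3, D=3, E=3, F=0, G=3, H=3)
step 2: fire t0:  (A=4, B=2, C=3, D=3, E=3, F=0, G=3, H=3) → (A=6, B=1, C=3, D=3, E=6, F=0, G=2, H=3)
step 3: fire t0:  (A=6, B=1, C=3, D=3, E=6, F=0, G=2, H=3) → (A=8, B=0, C=3, D=3, E=9, F=0, G=1, H=3)

YES — reachable via ⟨t0, t0, t0⟩ (3 firings)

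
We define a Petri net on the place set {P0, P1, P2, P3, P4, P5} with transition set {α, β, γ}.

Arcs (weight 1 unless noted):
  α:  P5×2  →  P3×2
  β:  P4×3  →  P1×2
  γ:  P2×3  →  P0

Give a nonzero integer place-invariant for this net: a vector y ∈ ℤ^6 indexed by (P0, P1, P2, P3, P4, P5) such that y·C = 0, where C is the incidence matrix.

Incidence matrix C (rows=places, cols=transitions):
        α    β    γ
   P0   0    0    1
   P1   0    2    0
   P2   0    0   -3
   P3   2    0    0
   P4   0   -3    0
   P5  -2    0    0

Candidate y = [3, 0, 1, 0, 0, 0]; check y·C column-wise:
  col α: 3·0 + 1·0 + 0·2 + 0·-2 = 0
  col β: 3·0 + 0·2 + 1·0 + 0·-3 = 0
  col γ: 3·1 + 1·-3 = 0

y = (P0:3, P1:0, P2:1, P3:0, P4:0, P5:0)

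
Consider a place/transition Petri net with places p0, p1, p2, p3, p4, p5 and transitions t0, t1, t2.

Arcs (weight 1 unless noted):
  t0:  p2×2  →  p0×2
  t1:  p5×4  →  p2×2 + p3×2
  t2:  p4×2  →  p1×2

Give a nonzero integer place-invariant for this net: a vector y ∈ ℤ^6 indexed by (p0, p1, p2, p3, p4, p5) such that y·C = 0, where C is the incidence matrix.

Incidence matrix C (rows=places, cols=transitions):
       t0   t1   t2
   p0   2    0    0
   p1   0    0    2
   p2  -2    2    0
   p3   0    2    0
   p4   0    0   -2
   p5   0   -4    0

Candidate y = [1, 0, 1, -1, 0, 0]; check y·C column-wise:
  col t0: 1·2 + 1·-2 + -1·0 = 0
  col t1: 1·0 + 1·2 + -1·2 + 0·-4 = 0
  col t2: 1·0 + 0·2 + 1·0 + -1·0 + 0·-2 = 0

y = (p0:1, p1:0, p2:1, p3:-1, p4:0, p5:0)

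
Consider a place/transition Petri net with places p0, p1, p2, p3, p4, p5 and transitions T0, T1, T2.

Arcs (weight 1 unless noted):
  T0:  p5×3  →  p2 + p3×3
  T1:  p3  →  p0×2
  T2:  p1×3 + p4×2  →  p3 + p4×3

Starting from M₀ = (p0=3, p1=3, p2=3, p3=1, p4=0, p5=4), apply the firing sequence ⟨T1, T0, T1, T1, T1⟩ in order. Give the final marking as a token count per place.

(p0=11, p1=3, p2=4, p3=0, p4=0, p5=1)

step 1: fire T1:  (p0=3, p1=3, p2=3, p3=1, p4=0, p5=4) → (p0=5, p1=3, p2=3, p3=0, p4=0, p5=4)
step 2: fire T0:  (p0=5, p1=3, p2=3, p3=0, p4=0, p5=4) → (p0=5, p1=3, p2=4, p3=3, p4=0, p5=1)
step 3: fire T1:  (p0=5, p1=3, p2=4, p3=3, p4=0, p5=1) → (p0=7, p1=3, p2=4, p3=2, p4=0, p5=1)
step 4: fire T1:  (p0=7, p1=3, p2=4, p3=2, p4=0, p5=1) → (p0=9, p1=3, p2=4, p3=1, p4=0, p5=1)
step 5: fire T1:  (p0=9, p1=3, p2=4, p3=1, p4=0, p5=1) → (p0=11, p1=3, p2=4, p3=0, p4=0, p5=1)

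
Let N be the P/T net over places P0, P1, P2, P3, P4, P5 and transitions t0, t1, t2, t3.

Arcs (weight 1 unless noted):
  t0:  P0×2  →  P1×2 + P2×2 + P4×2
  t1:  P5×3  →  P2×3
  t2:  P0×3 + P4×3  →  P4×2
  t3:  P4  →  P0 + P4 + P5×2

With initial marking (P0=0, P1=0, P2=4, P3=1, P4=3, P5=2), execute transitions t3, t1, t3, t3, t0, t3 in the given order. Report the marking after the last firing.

(P0=2, P1=2, P2=9, P3=1, P4=5, P5=7)

step 1: fire t3:  (P0=0, P1=0, P2=4, P3=1, P4=3, P5=2) → (P0=1, P1=0, P2=4, P3=1, P4=3, P5=4)
step 2: fire t1:  (P0=1, P1=0, P2=4, P3=1, P4=3, P5=4) → (P0=1, P1=0, P2=7, P3=1, P4=3, P5=1)
step 3: fire t3:  (P0=1, P1=0, P2=7, P3=1, P4=3, P5=1) → (P0=2, P1=0, P2=7, P3=1, P4=3, P5=3)
step 4: fire t3:  (P0=2, P1=0, P2=7, P3=1, P4=3, P5=3) → (P0=3, P1=0, P2=7, P3=1, P4=3, P5=5)
step 5: fire t0:  (P0=3, P1=0, P2=7, P3=1, P4=3, P5=5) → (P0=1, P1=2, P2=9, P3=1, P4=5, P5=5)
step 6: fire t3:  (P0=1, P1=2, P2=9, P3=1, P4=5, P5=5) → (P0=2, P1=2, P2=9, P3=1, P4=5, P5=7)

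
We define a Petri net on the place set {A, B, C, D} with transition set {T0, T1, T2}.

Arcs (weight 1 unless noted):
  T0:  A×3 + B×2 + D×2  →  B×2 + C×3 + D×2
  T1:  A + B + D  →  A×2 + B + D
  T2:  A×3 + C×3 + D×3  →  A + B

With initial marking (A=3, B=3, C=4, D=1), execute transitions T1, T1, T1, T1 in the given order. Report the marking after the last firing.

step 1: fire T1:  (A=3, B=3, C=4, D=1) → (A=4, B=3, C=4, D=1)
step 2: fire T1:  (A=4, B=3, C=4, D=1) → (A=5, B=3, C=4, D=1)
step 3: fire T1:  (A=5, B=3, C=4, D=1) → (A=6, B=3, C=4, D=1)
step 4: fire T1:  (A=6, B=3, C=4, D=1) → (A=7, B=3, C=4, D=1)

(A=7, B=3, C=4, D=1)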